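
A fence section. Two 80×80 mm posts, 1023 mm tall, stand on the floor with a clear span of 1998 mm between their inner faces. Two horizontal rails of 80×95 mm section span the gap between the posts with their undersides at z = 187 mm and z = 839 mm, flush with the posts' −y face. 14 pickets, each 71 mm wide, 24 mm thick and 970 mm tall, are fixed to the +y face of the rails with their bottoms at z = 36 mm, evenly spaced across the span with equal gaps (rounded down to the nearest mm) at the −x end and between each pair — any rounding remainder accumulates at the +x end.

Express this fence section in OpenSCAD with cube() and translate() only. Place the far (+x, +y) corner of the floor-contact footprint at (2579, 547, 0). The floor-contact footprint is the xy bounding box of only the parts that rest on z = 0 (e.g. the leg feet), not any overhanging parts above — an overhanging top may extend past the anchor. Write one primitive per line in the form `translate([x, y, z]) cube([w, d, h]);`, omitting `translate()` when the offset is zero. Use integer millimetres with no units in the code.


translate([421, 467, 0]) cube([80, 80, 1023]);
translate([2499, 467, 0]) cube([80, 80, 1023]);
translate([501, 467, 187]) cube([1998, 80, 95]);
translate([501, 467, 839]) cube([1998, 80, 95]);
translate([567, 547, 36]) cube([71, 24, 970]);
translate([704, 547, 36]) cube([71, 24, 970]);
translate([841, 547, 36]) cube([71, 24, 970]);
translate([978, 547, 36]) cube([71, 24, 970]);
translate([1115, 547, 36]) cube([71, 24, 970]);
translate([1252, 547, 36]) cube([71, 24, 970]);
translate([1389, 547, 36]) cube([71, 24, 970]);
translate([1526, 547, 36]) cube([71, 24, 970]);
translate([1663, 547, 36]) cube([71, 24, 970]);
translate([1800, 547, 36]) cube([71, 24, 970]);
translate([1937, 547, 36]) cube([71, 24, 970]);
translate([2074, 547, 36]) cube([71, 24, 970]);
translate([2211, 547, 36]) cube([71, 24, 970]);
translate([2348, 547, 36]) cube([71, 24, 970]);


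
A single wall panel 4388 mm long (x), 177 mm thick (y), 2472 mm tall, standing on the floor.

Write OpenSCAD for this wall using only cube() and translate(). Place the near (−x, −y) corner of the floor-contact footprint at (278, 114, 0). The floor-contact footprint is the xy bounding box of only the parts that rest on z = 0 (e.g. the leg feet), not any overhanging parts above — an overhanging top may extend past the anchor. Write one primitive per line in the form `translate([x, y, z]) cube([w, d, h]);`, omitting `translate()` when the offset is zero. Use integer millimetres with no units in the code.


translate([278, 114, 0]) cube([4388, 177, 2472]);


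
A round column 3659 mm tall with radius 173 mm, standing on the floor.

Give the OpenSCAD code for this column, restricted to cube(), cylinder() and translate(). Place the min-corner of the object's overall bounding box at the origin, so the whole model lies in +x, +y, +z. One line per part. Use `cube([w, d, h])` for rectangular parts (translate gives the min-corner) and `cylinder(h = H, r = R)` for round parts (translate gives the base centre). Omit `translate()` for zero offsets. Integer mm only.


translate([173, 173, 0]) cylinder(h = 3659, r = 173);


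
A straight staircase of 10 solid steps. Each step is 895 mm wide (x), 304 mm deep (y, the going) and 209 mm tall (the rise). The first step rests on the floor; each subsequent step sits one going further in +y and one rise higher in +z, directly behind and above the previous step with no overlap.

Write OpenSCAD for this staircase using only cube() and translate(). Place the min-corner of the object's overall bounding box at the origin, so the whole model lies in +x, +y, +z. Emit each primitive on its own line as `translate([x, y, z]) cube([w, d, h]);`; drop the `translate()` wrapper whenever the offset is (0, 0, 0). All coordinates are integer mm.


cube([895, 304, 209]);
translate([0, 304, 209]) cube([895, 304, 209]);
translate([0, 608, 418]) cube([895, 304, 209]);
translate([0, 912, 627]) cube([895, 304, 209]);
translate([0, 1216, 836]) cube([895, 304, 209]);
translate([0, 1520, 1045]) cube([895, 304, 209]);
translate([0, 1824, 1254]) cube([895, 304, 209]);
translate([0, 2128, 1463]) cube([895, 304, 209]);
translate([0, 2432, 1672]) cube([895, 304, 209]);
translate([0, 2736, 1881]) cube([895, 304, 209]);


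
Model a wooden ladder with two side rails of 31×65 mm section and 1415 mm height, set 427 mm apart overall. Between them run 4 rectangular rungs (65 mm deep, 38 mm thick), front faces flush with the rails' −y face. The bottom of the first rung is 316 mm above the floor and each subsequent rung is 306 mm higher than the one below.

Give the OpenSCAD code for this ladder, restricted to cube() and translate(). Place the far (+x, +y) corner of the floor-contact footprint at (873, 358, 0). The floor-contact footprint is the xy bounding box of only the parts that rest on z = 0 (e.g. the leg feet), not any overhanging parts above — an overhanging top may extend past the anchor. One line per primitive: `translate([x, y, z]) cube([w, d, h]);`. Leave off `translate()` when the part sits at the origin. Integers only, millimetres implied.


// rung span = 427 - 2*31 = 365
// rung[k] z = 316 + k*306
translate([446, 293, 0]) cube([31, 65, 1415]);
translate([842, 293, 0]) cube([31, 65, 1415]);
translate([477, 293, 316]) cube([365, 65, 38]);
translate([477, 293, 622]) cube([365, 65, 38]);
translate([477, 293, 928]) cube([365, 65, 38]);
translate([477, 293, 1234]) cube([365, 65, 38]);


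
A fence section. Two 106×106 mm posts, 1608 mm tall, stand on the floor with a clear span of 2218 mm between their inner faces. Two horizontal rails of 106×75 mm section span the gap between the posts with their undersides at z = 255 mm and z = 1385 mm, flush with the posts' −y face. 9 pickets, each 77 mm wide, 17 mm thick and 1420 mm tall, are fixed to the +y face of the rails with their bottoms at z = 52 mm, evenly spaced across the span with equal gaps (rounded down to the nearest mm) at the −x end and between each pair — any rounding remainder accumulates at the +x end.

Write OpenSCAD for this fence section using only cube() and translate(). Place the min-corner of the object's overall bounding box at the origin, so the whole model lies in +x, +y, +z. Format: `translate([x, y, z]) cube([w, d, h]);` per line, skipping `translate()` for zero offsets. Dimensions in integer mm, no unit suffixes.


cube([106, 106, 1608]);
translate([2324, 0, 0]) cube([106, 106, 1608]);
translate([106, 0, 255]) cube([2218, 106, 75]);
translate([106, 0, 1385]) cube([2218, 106, 75]);
translate([258, 106, 52]) cube([77, 17, 1420]);
translate([487, 106, 52]) cube([77, 17, 1420]);
translate([716, 106, 52]) cube([77, 17, 1420]);
translate([945, 106, 52]) cube([77, 17, 1420]);
translate([1174, 106, 52]) cube([77, 17, 1420]);
translate([1403, 106, 52]) cube([77, 17, 1420]);
translate([1632, 106, 52]) cube([77, 17, 1420]);
translate([1861, 106, 52]) cube([77, 17, 1420]);
translate([2090, 106, 52]) cube([77, 17, 1420]);


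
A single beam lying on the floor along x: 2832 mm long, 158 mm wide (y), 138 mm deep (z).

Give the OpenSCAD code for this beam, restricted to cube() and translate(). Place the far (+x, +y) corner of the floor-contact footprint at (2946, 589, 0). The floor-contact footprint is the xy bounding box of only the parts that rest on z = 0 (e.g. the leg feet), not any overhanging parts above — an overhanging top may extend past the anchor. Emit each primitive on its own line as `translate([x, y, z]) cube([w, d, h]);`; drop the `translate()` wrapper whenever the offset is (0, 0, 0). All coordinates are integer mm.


translate([114, 431, 0]) cube([2832, 158, 138]);


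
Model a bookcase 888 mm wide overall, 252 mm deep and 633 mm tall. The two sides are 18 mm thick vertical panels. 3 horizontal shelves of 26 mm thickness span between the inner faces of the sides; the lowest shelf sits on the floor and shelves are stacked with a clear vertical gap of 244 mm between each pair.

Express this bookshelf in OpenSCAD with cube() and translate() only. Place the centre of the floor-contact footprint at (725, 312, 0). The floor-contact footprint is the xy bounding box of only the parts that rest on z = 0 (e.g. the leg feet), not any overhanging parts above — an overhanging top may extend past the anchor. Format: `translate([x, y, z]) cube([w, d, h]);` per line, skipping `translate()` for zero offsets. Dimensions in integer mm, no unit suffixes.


translate([281, 186, 0]) cube([18, 252, 633]);
translate([1151, 186, 0]) cube([18, 252, 633]);
translate([299, 186, 0]) cube([852, 252, 26]);
translate([299, 186, 270]) cube([852, 252, 26]);
translate([299, 186, 540]) cube([852, 252, 26]);


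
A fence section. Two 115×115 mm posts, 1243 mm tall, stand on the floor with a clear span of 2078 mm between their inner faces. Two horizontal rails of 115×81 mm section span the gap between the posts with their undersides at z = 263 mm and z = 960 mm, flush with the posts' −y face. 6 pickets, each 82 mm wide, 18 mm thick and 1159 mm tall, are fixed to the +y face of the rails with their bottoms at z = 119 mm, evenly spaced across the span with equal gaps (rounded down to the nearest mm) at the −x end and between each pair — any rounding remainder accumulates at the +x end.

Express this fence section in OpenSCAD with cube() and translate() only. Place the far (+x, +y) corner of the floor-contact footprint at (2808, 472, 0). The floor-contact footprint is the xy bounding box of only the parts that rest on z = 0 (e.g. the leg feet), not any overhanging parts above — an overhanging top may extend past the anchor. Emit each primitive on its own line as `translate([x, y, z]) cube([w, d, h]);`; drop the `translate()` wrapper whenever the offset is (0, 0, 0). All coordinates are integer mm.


translate([500, 357, 0]) cube([115, 115, 1243]);
translate([2693, 357, 0]) cube([115, 115, 1243]);
translate([615, 357, 263]) cube([2078, 115, 81]);
translate([615, 357, 960]) cube([2078, 115, 81]);
translate([841, 472, 119]) cube([82, 18, 1159]);
translate([1149, 472, 119]) cube([82, 18, 1159]);
translate([1457, 472, 119]) cube([82, 18, 1159]);
translate([1765, 472, 119]) cube([82, 18, 1159]);
translate([2073, 472, 119]) cube([82, 18, 1159]);
translate([2381, 472, 119]) cube([82, 18, 1159]);


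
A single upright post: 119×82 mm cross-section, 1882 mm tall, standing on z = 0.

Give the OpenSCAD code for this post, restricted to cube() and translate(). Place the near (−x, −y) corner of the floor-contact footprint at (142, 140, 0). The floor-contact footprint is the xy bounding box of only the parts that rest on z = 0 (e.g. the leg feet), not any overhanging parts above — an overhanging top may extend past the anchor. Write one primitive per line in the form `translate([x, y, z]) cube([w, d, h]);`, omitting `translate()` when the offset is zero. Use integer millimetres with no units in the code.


translate([142, 140, 0]) cube([119, 82, 1882]);


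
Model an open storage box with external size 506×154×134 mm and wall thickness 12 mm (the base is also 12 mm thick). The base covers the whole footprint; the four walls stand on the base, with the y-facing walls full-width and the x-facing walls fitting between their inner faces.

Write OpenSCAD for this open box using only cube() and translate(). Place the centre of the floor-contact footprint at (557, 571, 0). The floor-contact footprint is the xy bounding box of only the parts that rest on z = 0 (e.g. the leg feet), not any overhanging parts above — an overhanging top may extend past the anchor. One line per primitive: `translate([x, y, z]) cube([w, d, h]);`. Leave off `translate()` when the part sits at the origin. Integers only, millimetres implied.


translate([304, 494, 0]) cube([506, 154, 12]);
translate([304, 494, 12]) cube([506, 12, 122]);
translate([304, 636, 12]) cube([506, 12, 122]);
translate([304, 506, 12]) cube([12, 130, 122]);
translate([798, 506, 12]) cube([12, 130, 122]);


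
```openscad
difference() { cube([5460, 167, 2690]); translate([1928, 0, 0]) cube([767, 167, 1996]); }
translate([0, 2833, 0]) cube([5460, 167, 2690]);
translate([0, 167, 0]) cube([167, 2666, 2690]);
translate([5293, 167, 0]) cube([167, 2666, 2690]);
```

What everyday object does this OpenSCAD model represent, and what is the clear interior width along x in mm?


A single room. The interior width is 5126 mm.

Four walls enclosing a rectangle with a door in the front wall — a room. Outside width 5460 minus two 167 mm walls gives 5126 mm.


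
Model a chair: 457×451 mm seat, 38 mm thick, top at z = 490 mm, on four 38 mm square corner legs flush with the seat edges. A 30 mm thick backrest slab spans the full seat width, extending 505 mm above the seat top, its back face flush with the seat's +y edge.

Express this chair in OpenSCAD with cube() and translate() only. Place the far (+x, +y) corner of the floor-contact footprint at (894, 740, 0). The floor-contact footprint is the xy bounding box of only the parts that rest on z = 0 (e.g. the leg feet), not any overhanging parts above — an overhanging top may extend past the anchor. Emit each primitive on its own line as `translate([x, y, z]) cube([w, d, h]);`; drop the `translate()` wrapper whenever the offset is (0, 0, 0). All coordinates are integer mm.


translate([437, 289, 452]) cube([457, 451, 38]);
translate([437, 289, 0]) cube([38, 38, 452]);
translate([856, 289, 0]) cube([38, 38, 452]);
translate([437, 702, 0]) cube([38, 38, 452]);
translate([856, 702, 0]) cube([38, 38, 452]);
translate([437, 710, 490]) cube([457, 30, 505]);


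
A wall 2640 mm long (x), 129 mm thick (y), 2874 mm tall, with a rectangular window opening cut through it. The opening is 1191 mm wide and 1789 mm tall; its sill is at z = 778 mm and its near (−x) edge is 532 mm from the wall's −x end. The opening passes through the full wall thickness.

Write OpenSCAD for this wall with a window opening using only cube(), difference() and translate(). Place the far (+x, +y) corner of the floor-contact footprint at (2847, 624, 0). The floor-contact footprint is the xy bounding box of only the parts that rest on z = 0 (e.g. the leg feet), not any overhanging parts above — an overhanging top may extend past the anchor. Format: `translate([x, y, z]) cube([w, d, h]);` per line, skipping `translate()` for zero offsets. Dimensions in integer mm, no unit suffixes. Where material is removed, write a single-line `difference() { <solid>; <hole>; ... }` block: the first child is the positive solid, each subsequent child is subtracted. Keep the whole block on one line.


difference() { translate([207, 495, 0]) cube([2640, 129, 2874]); translate([739, 495, 778]) cube([1191, 129, 1789]); }


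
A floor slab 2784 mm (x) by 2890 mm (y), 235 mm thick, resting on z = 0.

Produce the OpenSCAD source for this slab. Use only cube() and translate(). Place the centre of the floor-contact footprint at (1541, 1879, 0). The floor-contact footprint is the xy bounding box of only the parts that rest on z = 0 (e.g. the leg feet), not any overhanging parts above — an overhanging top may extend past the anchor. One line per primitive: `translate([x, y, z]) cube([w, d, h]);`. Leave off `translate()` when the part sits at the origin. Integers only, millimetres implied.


translate([149, 434, 0]) cube([2784, 2890, 235]);


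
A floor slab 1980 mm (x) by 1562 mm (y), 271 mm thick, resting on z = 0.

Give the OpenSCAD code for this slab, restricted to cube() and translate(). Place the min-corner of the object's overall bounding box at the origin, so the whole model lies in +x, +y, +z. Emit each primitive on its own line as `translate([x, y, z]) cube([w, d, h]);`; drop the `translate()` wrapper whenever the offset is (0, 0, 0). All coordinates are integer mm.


cube([1980, 1562, 271]);


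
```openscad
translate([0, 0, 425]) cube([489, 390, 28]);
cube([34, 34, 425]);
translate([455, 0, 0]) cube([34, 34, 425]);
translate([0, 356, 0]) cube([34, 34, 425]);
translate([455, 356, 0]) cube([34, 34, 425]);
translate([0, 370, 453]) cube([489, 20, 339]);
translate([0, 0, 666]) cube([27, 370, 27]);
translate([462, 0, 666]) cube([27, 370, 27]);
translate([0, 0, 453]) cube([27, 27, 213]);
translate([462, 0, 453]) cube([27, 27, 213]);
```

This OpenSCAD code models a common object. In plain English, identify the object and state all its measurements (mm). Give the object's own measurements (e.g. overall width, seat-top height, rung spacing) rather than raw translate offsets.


A chair. The seat is a 489×390×28 mm slab with its top at z = 453 mm, on four 34×34 mm corner legs (flush with the seat edges, standing on z = 0). A flat backrest 20 mm thick, 339 mm tall, spans the full seat width and rises from the seat top along its +y edge, rear face flush with the rear of the seat. Two armrests of 27×27 mm section run along each side from the seat's front edge to the front of the backrest, top faces 240 mm above the seat top and outer faces flush with the seat's x-edges; a 27×27 mm post under the front of each armrest stands on the seat at the front corner.


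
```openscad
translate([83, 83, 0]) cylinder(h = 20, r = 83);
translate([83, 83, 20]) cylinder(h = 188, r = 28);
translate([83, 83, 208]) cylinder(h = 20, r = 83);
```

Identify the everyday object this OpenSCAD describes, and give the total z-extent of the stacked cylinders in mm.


A spool. The overall height is 228 mm.

Three coaxial cylinders, large–small–large — a spool. Two 20 mm flanges and a 188 mm core give 20 + 188 + 20 = 228 mm.


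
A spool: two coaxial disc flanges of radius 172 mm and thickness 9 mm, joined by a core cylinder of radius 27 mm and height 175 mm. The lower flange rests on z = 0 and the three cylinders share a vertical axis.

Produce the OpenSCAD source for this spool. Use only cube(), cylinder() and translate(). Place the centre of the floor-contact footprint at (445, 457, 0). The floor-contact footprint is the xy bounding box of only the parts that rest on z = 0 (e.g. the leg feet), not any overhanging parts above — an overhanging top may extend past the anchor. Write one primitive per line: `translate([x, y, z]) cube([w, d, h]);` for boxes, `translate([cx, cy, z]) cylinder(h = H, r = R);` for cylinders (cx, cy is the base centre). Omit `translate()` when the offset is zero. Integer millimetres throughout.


translate([445, 457, 0]) cylinder(h = 9, r = 172);
translate([445, 457, 9]) cylinder(h = 175, r = 27);
translate([445, 457, 184]) cylinder(h = 9, r = 172);


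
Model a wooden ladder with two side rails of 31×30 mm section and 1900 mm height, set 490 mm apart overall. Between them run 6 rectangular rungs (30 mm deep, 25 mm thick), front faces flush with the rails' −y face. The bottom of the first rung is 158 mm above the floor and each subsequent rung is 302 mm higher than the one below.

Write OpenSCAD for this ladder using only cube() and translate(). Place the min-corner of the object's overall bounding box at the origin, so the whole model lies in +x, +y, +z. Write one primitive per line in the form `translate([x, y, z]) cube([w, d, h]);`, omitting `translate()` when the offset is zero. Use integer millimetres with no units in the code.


cube([31, 30, 1900]);
translate([459, 0, 0]) cube([31, 30, 1900]);
translate([31, 0, 158]) cube([428, 30, 25]);
translate([31, 0, 460]) cube([428, 30, 25]);
translate([31, 0, 762]) cube([428, 30, 25]);
translate([31, 0, 1064]) cube([428, 30, 25]);
translate([31, 0, 1366]) cube([428, 30, 25]);
translate([31, 0, 1668]) cube([428, 30, 25]);


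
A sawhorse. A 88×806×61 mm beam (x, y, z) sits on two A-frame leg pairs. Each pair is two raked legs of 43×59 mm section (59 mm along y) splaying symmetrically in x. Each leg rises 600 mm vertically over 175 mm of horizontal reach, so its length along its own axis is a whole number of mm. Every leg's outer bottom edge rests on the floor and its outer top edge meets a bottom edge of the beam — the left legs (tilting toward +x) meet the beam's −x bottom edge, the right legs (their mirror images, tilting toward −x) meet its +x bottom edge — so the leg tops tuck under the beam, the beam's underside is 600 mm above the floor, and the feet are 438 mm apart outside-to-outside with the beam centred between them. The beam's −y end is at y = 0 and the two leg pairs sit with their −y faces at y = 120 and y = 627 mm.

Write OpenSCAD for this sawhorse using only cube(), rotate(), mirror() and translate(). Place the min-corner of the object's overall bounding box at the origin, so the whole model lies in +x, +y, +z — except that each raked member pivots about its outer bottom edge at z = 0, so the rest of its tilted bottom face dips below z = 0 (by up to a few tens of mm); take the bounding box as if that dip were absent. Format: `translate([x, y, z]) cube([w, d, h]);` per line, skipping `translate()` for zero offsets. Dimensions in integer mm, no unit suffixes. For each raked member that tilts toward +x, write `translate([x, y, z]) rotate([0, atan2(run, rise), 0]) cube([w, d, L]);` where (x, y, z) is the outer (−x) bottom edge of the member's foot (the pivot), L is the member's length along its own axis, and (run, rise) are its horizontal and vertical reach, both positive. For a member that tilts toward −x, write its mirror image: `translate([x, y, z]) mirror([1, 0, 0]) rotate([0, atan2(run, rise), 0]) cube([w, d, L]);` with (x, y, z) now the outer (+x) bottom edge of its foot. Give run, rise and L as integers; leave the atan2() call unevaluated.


// leg length = √(175² + 600²) = 625
// right-leg outer foot x = 2·175 + 88 = 438
// beam min-corner = (175, 0, 600)
translate([175, 0, 600]) cube([88, 806, 61]);
translate([0, 120, 0]) rotate([0, atan2(175, 600), 0]) cube([43, 59, 625]);
translate([438, 120, 0]) mirror([1, 0, 0]) rotate([0, atan2(175, 600), 0]) cube([43, 59, 625]);
translate([0, 627, 0]) rotate([0, atan2(175, 600), 0]) cube([43, 59, 625]);
translate([438, 627, 0]) mirror([1, 0, 0]) rotate([0, atan2(175, 600), 0]) cube([43, 59, 625]);


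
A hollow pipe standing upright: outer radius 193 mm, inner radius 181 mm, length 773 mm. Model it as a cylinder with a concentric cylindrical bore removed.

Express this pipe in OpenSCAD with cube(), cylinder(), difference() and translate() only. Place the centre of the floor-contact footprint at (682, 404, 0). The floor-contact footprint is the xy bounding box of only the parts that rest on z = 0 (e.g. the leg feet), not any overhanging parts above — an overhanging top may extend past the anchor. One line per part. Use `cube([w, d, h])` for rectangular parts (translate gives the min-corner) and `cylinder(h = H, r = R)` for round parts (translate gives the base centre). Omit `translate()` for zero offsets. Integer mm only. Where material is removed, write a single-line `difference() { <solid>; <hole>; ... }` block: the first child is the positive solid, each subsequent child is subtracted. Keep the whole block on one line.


difference() { translate([682, 404, 0]) cylinder(h = 773, r = 193); translate([682, 404, 0]) cylinder(h = 773, r = 181); }


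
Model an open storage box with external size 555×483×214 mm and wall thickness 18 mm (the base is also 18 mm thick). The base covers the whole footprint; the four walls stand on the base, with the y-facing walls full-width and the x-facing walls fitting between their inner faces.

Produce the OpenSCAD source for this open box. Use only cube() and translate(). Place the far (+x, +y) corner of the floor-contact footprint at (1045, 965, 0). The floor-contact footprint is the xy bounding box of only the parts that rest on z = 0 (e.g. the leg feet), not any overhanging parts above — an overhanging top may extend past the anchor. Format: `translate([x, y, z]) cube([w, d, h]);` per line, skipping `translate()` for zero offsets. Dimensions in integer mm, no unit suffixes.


translate([490, 482, 0]) cube([555, 483, 18]);
translate([490, 482, 18]) cube([555, 18, 196]);
translate([490, 947, 18]) cube([555, 18, 196]);
translate([490, 500, 18]) cube([18, 447, 196]);
translate([1027, 500, 18]) cube([18, 447, 196]);


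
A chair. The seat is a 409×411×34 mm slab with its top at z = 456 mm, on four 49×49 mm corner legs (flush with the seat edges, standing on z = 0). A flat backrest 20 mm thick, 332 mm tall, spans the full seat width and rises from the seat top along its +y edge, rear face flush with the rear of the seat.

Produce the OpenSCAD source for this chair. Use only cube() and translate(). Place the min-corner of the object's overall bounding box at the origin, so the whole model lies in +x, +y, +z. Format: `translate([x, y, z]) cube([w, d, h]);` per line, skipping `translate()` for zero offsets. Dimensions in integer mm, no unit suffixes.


translate([0, 0, 422]) cube([409, 411, 34]);
cube([49, 49, 422]);
translate([360, 0, 0]) cube([49, 49, 422]);
translate([0, 362, 0]) cube([49, 49, 422]);
translate([360, 362, 0]) cube([49, 49, 422]);
translate([0, 391, 456]) cube([409, 20, 332]);


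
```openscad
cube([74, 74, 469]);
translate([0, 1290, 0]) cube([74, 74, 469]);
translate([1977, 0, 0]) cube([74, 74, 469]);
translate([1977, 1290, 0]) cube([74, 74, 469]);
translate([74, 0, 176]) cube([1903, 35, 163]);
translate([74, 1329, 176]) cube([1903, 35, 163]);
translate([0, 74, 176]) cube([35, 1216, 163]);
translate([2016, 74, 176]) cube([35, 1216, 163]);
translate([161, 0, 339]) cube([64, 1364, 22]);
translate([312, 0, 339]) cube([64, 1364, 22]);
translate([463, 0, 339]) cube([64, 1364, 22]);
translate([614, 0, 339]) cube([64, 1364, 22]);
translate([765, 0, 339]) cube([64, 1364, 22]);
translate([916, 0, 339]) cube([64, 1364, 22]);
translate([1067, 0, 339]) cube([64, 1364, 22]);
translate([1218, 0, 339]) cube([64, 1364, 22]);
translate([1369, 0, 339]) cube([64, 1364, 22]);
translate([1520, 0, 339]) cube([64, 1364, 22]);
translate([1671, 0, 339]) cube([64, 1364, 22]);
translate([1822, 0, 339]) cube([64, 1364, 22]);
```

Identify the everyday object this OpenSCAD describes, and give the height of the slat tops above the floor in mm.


A bed frame. The slat-top height is 361 mm.

Four posts, four rails, and a row of slats — a bed frame. Slats sit on the rails at z = 176 + 163 = 339; with slat thickness 22, the top is 361 mm.


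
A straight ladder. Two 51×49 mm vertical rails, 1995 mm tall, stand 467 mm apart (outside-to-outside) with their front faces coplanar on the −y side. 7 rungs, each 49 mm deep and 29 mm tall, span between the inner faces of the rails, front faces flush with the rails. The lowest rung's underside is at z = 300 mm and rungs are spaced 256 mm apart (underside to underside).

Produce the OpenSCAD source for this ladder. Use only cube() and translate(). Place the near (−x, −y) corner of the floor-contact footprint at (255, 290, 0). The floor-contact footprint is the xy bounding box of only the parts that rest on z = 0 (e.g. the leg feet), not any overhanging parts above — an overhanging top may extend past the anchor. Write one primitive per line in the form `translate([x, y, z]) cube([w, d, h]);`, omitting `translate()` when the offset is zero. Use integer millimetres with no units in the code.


translate([255, 290, 0]) cube([51, 49, 1995]);
translate([671, 290, 0]) cube([51, 49, 1995]);
translate([306, 290, 300]) cube([365, 49, 29]);
translate([306, 290, 556]) cube([365, 49, 29]);
translate([306, 290, 812]) cube([365, 49, 29]);
translate([306, 290, 1068]) cube([365, 49, 29]);
translate([306, 290, 1324]) cube([365, 49, 29]);
translate([306, 290, 1580]) cube([365, 49, 29]);
translate([306, 290, 1836]) cube([365, 49, 29]);


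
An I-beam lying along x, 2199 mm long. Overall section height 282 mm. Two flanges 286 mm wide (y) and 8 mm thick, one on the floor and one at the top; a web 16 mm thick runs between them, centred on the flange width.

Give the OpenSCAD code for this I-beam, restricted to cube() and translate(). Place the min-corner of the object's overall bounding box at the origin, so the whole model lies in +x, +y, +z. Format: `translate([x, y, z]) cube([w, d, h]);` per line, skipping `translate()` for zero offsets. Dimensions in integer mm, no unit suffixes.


cube([2199, 286, 8]);
translate([0, 135, 8]) cube([2199, 16, 266]);
translate([0, 0, 274]) cube([2199, 286, 8]);


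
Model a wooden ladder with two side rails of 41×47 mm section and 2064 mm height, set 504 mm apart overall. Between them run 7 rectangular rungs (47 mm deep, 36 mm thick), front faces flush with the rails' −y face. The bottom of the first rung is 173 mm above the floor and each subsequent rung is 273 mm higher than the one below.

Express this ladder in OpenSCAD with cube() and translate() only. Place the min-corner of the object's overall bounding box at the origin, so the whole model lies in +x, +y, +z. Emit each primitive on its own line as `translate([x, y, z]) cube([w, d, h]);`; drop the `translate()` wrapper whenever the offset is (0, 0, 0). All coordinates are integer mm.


cube([41, 47, 2064]);
translate([463, 0, 0]) cube([41, 47, 2064]);
translate([41, 0, 173]) cube([422, 47, 36]);
translate([41, 0, 446]) cube([422, 47, 36]);
translate([41, 0, 719]) cube([422, 47, 36]);
translate([41, 0, 992]) cube([422, 47, 36]);
translate([41, 0, 1265]) cube([422, 47, 36]);
translate([41, 0, 1538]) cube([422, 47, 36]);
translate([41, 0, 1811]) cube([422, 47, 36]);


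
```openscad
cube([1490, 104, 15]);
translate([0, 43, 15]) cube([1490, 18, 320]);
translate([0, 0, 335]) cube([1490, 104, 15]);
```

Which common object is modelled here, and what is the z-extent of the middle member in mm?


An I-beam. The web height is 320 mm.

Two wide flanges with a thin centred web — an I-beam. Overall 350 mm minus two 15 mm flanges gives a web of 350 − 2·15 = 320 mm.


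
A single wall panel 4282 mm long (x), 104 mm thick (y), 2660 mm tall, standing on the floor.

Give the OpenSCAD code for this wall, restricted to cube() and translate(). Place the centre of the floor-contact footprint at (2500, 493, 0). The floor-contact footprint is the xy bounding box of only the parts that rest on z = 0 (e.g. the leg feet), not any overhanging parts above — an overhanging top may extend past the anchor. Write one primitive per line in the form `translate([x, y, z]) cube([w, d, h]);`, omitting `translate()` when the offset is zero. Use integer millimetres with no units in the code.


translate([359, 441, 0]) cube([4282, 104, 2660]);


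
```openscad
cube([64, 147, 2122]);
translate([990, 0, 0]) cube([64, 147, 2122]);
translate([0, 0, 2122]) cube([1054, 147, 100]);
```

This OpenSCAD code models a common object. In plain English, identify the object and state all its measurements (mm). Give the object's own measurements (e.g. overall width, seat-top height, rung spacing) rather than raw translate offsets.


A door frame. The clear opening is 926 mm wide and 2122 mm high. Two 64 mm wide jambs, 147 mm deep, stand either side of the opening from the floor to the top of the opening. A 100 mm thick head sits across the top of both jambs, spanning the full outside width of the frame.


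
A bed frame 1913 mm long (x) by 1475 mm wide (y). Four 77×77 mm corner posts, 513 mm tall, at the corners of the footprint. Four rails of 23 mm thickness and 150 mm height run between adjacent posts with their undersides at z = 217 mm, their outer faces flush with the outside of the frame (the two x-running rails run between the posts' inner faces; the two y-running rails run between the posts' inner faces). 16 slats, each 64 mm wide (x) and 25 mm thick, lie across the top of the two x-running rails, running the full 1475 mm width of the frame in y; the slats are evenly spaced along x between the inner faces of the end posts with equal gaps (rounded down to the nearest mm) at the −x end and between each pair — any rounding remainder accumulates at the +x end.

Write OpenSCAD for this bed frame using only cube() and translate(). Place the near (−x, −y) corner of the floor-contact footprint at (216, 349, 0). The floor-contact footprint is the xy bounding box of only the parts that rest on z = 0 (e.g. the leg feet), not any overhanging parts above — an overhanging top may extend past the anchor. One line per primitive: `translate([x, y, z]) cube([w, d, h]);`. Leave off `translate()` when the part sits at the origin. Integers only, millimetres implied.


// slat z = rail_z + rail_h = 217 + 150 = 367
// slat gap = ⌊(1759 − 16·64) / 17⌋ = 43
translate([216, 349, 0]) cube([77, 77, 513]);
translate([216, 1747, 0]) cube([77, 77, 513]);
translate([2052, 349, 0]) cube([77, 77, 513]);
translate([2052, 1747, 0]) cube([77, 77, 513]);
translate([293, 349, 217]) cube([1759, 23, 150]);
translate([293, 1801, 217]) cube([1759, 23, 150]);
translate([216, 426, 217]) cube([23, 1321, 150]);
translate([2106, 426, 217]) cube([23, 1321, 150]);
translate([336, 349, 367]) cube([64, 1475, 25]);
translate([443, 349, 367]) cube([64, 1475, 25]);
translate([550, 349, 367]) cube([64, 1475, 25]);
translate([657, 349, 367]) cube([64, 1475, 25]);
translate([764, 349, 367]) cube([64, 1475, 25]);
translate([871, 349, 367]) cube([64, 1475, 25]);
translate([978, 349, 367]) cube([64, 1475, 25]);
translate([1085, 349, 367]) cube([64, 1475, 25]);
translate([1192, 349, 367]) cube([64, 1475, 25]);
translate([1299, 349, 367]) cube([64, 1475, 25]);
translate([1406, 349, 367]) cube([64, 1475, 25]);
translate([1513, 349, 367]) cube([64, 1475, 25]);
translate([1620, 349, 367]) cube([64, 1475, 25]);
translate([1727, 349, 367]) cube([64, 1475, 25]);
translate([1834, 349, 367]) cube([64, 1475, 25]);
translate([1941, 349, 367]) cube([64, 1475, 25]);


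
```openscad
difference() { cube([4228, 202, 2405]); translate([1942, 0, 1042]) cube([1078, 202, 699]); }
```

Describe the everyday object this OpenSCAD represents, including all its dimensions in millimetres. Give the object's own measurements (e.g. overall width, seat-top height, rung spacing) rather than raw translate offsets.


A wall 4228 mm long (x), 202 mm thick (y), 2405 mm tall, with a rectangular window opening cut through it. The opening is 1078 mm wide and 699 mm tall; its sill is at z = 1042 mm and its near (−x) edge is 1942 mm from the wall's −x end. The opening passes through the full wall thickness.


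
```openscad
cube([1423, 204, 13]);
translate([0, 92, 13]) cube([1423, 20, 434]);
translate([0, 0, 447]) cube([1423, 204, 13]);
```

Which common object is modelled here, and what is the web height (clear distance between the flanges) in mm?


An I-beam. The web height is 434 mm.

Two wide flanges with a thin centred web — an I-beam. Overall 460 mm minus two 13 mm flanges gives a web of 460 − 2·13 = 434 mm.


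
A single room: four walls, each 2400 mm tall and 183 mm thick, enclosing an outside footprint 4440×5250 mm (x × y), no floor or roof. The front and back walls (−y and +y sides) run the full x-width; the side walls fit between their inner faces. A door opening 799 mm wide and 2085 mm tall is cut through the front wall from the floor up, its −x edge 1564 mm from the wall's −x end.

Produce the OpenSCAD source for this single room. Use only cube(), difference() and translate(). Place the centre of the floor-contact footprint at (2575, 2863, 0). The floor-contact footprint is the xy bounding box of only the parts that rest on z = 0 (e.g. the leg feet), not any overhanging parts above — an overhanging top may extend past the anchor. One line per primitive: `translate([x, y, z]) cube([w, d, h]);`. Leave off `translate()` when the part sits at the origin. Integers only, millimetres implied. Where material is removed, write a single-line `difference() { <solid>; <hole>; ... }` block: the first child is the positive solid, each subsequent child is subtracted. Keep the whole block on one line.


difference() { translate([355, 238, 0]) cube([4440, 183, 2400]); translate([1919, 238, 0]) cube([799, 183, 2085]); }
translate([355, 5305, 0]) cube([4440, 183, 2400]);
translate([355, 421, 0]) cube([183, 4884, 2400]);
translate([4612, 421, 0]) cube([183, 4884, 2400]);


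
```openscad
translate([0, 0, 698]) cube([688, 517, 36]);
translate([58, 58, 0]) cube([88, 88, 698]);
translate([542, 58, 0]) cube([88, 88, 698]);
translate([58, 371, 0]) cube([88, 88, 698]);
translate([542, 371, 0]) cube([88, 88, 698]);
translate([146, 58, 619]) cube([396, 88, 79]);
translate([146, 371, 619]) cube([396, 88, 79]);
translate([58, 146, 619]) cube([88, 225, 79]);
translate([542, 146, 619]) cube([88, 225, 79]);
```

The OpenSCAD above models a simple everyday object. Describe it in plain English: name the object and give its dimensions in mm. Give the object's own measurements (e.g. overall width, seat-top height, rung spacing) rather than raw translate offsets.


A table: top 688 mm (x) × 517 mm (y), 36 mm thick, upper face at z = 734 mm, on four 88×88 mm square legs, each inset 58 mm from the nearest pair of top edges from z = 0 to the bottom of the top. Four apron rails, 88 mm thick and 79 mm tall, run between adjacent legs with their top edges flush with the underside of the top and their outer faces flush with the legs' outer faces.


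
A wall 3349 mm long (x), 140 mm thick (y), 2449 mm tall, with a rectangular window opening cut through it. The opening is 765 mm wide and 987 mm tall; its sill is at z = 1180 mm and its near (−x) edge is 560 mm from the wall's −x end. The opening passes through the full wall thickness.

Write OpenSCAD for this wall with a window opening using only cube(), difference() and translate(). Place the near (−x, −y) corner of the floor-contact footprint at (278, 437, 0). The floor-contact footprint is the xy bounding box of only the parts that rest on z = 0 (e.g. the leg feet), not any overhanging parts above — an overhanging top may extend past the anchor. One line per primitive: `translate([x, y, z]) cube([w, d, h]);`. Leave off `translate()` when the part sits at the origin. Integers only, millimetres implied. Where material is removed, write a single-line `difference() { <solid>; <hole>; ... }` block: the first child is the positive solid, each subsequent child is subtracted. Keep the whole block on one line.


difference() { translate([278, 437, 0]) cube([3349, 140, 2449]); translate([838, 437, 1180]) cube([765, 140, 987]); }


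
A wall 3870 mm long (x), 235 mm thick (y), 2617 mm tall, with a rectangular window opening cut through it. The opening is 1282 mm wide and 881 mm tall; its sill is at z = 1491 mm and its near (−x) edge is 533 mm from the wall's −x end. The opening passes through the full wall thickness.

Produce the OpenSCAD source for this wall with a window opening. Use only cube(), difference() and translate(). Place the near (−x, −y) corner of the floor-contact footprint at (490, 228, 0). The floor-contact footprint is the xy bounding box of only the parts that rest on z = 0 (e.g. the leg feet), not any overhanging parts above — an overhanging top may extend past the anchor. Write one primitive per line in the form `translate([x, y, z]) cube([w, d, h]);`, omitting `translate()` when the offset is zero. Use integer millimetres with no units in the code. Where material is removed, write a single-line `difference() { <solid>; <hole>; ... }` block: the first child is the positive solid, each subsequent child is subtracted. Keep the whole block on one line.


difference() { translate([490, 228, 0]) cube([3870, 235, 2617]); translate([1023, 228, 1491]) cube([1282, 235, 881]); }


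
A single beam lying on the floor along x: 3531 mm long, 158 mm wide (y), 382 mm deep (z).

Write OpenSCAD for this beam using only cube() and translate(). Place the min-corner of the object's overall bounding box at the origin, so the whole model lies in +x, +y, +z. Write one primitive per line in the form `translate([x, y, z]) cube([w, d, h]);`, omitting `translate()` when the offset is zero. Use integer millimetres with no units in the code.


cube([3531, 158, 382]);


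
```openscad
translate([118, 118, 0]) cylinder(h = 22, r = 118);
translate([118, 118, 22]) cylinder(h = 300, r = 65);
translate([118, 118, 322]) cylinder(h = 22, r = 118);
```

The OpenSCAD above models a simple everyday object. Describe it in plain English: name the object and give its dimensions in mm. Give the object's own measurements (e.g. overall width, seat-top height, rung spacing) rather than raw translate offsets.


A spool: two coaxial disc flanges of radius 118 mm and thickness 22 mm, joined by a core cylinder of radius 65 mm and height 300 mm. The lower flange rests on z = 0 and the three cylinders share a vertical axis.
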